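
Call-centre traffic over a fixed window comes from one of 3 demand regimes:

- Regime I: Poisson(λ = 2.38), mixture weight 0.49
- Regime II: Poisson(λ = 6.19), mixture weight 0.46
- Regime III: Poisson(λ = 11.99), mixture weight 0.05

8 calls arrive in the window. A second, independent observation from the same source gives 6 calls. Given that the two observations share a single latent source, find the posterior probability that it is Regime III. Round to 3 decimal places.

0.010

Apply Bayes' rule: the posterior for each component is proportional to its prior times its likelihood at x.
Since both observations come from the same component, the likelihood for component k is f_k(x₁)·f_k(x₂).
  f_I = [0.00236306] × [0.0233619] = 5.52055e-05
  f_II = [0.109578] × [0.160151] = 0.0175489
  f_III = [0.0657419] × [0.0256089] = 0.00168358
Unnormalised posteriors:
  π_I·f_I = 0.49 × 5.52055e-05 = 2.70507e-05
  π_II·f_II = 0.46 × 0.0175489 = 0.0080725
  π_III·f_III = 0.05 × 0.00168358 = 8.4179e-05
Denominator: 2.70507e-05 + 0.0080725 + 8.4179e-05 = 0.00818373
So the posterior for Regime III is 8.4179e-05 / 0.00818373 ≈ 0.010.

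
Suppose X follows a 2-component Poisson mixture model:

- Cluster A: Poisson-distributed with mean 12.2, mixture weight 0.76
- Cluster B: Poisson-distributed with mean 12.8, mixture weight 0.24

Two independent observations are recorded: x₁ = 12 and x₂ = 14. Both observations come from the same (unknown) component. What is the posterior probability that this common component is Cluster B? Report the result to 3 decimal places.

0.249

The responsibility of component k is π_k f_k(x) divided by Σ_j π_j f_j(x).
Since both observations come from the same component, the likelihood for component k is f_k(x₁)·f_k(x₂).
  p_A = [e^(−12.2)·12.2^12/12! = 0.11418] × [0.0933763] = 0.0106617
  p_B = [e^(−12.8)·12.8^12/12! = 0.111484] × [0.10036] = 0.0111886
Multiply by the mixture weights:
  π_A·p_A = 0.76 × 0.0106617 = 0.00810286
  π_B·p_B = 0.24 × 0.0111886 = 0.00268526
Sum: 0.00810286 + 0.00268526 = 0.0107881
P(Cluster B | x) = 0.00268526 / 0.0107881 ≈ 0.249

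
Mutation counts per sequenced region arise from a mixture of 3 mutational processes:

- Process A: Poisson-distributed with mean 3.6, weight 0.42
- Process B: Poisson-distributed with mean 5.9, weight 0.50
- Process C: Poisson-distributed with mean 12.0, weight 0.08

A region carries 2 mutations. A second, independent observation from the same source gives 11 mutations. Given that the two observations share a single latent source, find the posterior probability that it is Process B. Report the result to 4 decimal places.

The responsibility of component k is π_k f_k(x) divided by Σ_j π_j f_j(x).
Since both observations come from the same component, the likelihood for component k is f_k(x₁)·f_k(x₂).
  L_A = [e^(−3.6)·3.6^2/2! = 0.177058] × [0.000900973] = 0.000159524
  L_B = [e^(−5.9)·5.9^2/2! = 0.04768] × [0.0206956] = 0.000986769
  L_C = [e^(−12.0)·12.0^2/2! = 0.000442383] × [0.114368] = 5.05945e-05
Weight by the priors:
  π_A·L_A = 0.42 × 0.000159524 = 6.70002e-05
  π_B·L_B = 0.50 × 0.000986769 = 0.000493385
  π_C·L_C = 0.08 × 5.05945e-05 = 4.04756e-06
Marginal: 6.70002e-05 + 0.000493385 + 4.04756e-06 = 0.000564432
P(Process B | x₁,x₂) ≈ 0.8741

0.8741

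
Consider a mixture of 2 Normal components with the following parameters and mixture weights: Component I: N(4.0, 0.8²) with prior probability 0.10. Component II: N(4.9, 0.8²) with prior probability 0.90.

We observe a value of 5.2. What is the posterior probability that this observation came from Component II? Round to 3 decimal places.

0.963

By Bayes' theorem, P(k | x) = w_k f_k(x) / Σ_j w_j f_j(x).
Normal densities:
  f_I = 0.161897
  f_II = 0.464819
Prior × likelihood for each component:
  w_I·f_I = 0.10 × 0.161897 = 0.0161897
  w_II·f_II = 0.90 × 0.464819 = 0.418337
Marginal: 0.0161897 + 0.418337 = 0.434527
Responsibility of Component II: 0.418337 / 0.434527 ≈ 0.963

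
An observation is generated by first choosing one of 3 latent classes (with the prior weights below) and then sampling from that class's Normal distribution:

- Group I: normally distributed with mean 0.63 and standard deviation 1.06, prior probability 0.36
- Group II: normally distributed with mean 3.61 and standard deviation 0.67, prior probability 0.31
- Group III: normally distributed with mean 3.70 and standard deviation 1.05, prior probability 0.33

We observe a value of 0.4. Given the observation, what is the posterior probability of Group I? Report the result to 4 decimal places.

0.9932

By Bayes' theorem, P(k | x) = P(Z=k) f_k(x) / Σ_j P(Z=j) f_j(x).
Normal densities:
  f_I = (1/(1.06·√(2π)))·exp(−(0.4−0.63)²/(2·1.06²)) = 0.376361·exp(-0.02354) = 0.367604
  f_II = (1/(0.67·√(2π)))·exp(−(0.4−3.61)²/(2·0.67²)) = 0.595436·exp(-11.47706) = 6.17182e-06
  f_III = (1/(1.05·√(2π)))·exp(−(0.4−3.70)²/(2·1.05²)) = 0.379945·exp(-4.93878) = 0.00272168
Prior × likelihood for each component:
  P(Z=I)·f_I = 0.36 × 0.367604 = 0.132338
  P(Z=II)·f_II = 0.31 × 6.17182e-06 = 1.91327e-06
  P(Z=III)·f_III = 0.33 × 0.00272168 = 0.000898156
Normaliser: 0.132338 + 1.91327e-06 + 0.000898156 = 0.133238
Responsibility of Group I: 0.132338 / 0.133238 ≈ 0.9932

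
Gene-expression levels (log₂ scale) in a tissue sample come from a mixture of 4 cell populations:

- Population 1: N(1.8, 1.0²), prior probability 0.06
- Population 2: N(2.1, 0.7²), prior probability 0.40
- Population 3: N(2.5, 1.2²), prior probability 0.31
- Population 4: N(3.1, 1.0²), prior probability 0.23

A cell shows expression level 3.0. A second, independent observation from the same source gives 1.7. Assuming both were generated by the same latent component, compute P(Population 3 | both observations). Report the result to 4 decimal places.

0.2742

P(component k | x) = π_k·f_k(x) / marginal(x), where marginal(x) = Σ_j π_j·f_j(x).
Since both observations come from the same component, the likelihood for component k is f_k(x₁)·f_k(x₂).
  p_1 = [0.194186] × [0.396953] = 0.0770826
  p_2 = [0.249376] × [0.484068] = 0.120715
  p_3 = [0.30481] × [0.266207] = 0.0811425
  p_4 = [0.396953] × [0.149727] = 0.0594347
Weight by the priors:
  π_1·p_1 = 0.06 × 0.0770826 = 0.00462496
  π_2·p_2 = 0.40 × 0.120715 = 0.048286
  π_3·p_3 = 0.31 × 0.0811425 = 0.0251542
  π_4·p_4 = 0.23 × 0.0594347 = 0.01367
Sum: 0.00462496 + 0.048286 + 0.0251542 + 0.01367 = 0.0917351
So the posterior for Population 3 is 0.0251542 / 0.0917351 ≈ 0.2742.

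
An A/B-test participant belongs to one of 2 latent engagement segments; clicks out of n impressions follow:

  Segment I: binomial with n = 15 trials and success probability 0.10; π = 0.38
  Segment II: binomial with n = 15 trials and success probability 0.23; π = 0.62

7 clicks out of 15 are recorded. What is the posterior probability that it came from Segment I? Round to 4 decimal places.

0.0062

By Bayes' theorem, P(k | x) = P(Z=k) f_k(x) / Σ_j P(Z=j) f_j(x).
Component likelihoods at x = 7 clicks out of 15:
  f_I = C(15,7)·0.10^7·0.90^8 = 6435·1e-07·0.430467 = 0.000277006
  f_II = C(15,7)·0.23^7·0.77^8 = 6435·3.40483e-05·0.123574 = 0.027075
Unnormalised posteriors:
  P(Z=I)·f_I = 0.38 × 0.000277006 = 0.000105262
  P(Z=II)·f_II = 0.62 × 0.027075 = 0.0167865
Marginal: 0.000105262 + 0.0167865 = 0.0168918
Responsibility of Segment I: 0.000105262 / 0.0168918 ≈ 0.0062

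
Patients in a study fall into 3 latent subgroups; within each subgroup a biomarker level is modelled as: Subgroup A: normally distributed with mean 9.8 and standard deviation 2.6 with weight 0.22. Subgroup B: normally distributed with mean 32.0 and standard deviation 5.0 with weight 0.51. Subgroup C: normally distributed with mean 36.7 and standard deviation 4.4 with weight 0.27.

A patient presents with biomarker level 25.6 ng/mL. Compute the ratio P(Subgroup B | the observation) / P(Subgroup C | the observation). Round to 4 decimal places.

Only the two components matter; the odds are (π_i f_i(x)) / (π_j f_j(x)).
Evaluate each component's likelihood at the observed value:
  p_A = 1.46861e-09
  p_B = 0.0351695
  p_C = 0.0037627
Posterior odds = (π_B·p_B) / (π_C·p_C) = (0.51·0.0351695) / (0.27·0.0037627) = 0.0179364 / 0.00101593 ≈ 17.6552

17.6552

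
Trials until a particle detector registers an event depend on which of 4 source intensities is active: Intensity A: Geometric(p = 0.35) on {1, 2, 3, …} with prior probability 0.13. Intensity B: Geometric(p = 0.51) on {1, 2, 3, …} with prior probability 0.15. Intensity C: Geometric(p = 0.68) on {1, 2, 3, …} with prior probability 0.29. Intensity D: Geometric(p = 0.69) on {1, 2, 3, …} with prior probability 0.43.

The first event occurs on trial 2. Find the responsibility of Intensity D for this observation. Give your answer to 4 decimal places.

P(component k | x) = π_k·f_k(x) / marginal(x), where marginal(x) = Σ_j π_j·f_j(x).
Component likelihoods at x = 2:
  f_A = 0.2275
  f_B = 0.2499
  f_C = 0.2176
  f_D = 0.2139
Multiply by the mixture weights:
  π_A·f_A = 0.13 × 0.2275 = 0.029575
  π_B·f_B = 0.15 × 0.2499 = 0.037485
  π_C·f_C = 0.29 × 0.2176 = 0.063104
  π_D·f_D = 0.43 × 0.2139 = 0.091977
Normaliser: 0.029575 + 0.037485 + 0.063104 + 0.091977 = 0.222141
P(Intensity D | data) = 0.091977 / 0.222141 ≈ 0.4140

0.4140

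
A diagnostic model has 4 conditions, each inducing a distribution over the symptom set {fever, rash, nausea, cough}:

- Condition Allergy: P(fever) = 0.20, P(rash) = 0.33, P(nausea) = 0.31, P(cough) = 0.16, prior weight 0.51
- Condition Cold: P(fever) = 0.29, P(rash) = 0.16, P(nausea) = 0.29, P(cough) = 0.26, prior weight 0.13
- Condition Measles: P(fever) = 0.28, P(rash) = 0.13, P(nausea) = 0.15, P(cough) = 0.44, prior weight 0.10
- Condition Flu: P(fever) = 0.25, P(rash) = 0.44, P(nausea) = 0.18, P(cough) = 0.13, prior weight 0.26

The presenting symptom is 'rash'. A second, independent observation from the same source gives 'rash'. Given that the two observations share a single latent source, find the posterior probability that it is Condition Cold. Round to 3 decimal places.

By Bayes' theorem, P(k | x) = w_k f_k(x) / Σ_j w_j f_j(x).
Since both observations come from the same component, the likelihood for component k is f_k(x₁)·f_k(x₂).
  f_Allergy = [0.33] × [0.33] = 0.1089
  f_Cold = [0.16] × [0.16] = 0.0256
  f_Measles = [0.13] × [0.13] = 0.0169
  f_Flu = [0.44] × [0.44] = 0.1936
Multiply by the mixture weights:
  w_Allergy·f_Allergy = 0.51 × 0.1089 = 0.055539
  w_Cold·f_Cold = 0.13 × 0.0256 = 0.003328
  w_Measles·f_Measles = 0.10 × 0.0169 = 0.00169
  w_Flu·f_Flu = 0.26 × 0.1936 = 0.050336
Normaliser: 0.055539 + 0.003328 + 0.00169 + 0.050336 = 0.110893
P(Condition Cold | x) ≈ 0.030

0.030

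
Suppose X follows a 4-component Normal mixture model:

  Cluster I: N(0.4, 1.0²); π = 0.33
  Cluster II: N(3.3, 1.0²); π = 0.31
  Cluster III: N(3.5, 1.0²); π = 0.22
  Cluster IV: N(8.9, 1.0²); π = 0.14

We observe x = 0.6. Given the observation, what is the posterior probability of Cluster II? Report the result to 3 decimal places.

Posterior ∝ prior × likelihood, so P(k | x) ∝ π_k f_k(x); normalise over all components.
Normal densities:
  p_I = (1/(1.0·√(2π)))·exp(−(0.6−0.4)²/(2·1.0²)) = 0.398942·exp(-0.02000) = 0.391043
  p_II = (1/(1.0·√(2π)))·exp(−(0.6−3.3)²/(2·1.0²)) = 0.398942·exp(-3.64500) = 0.0104209
  p_III = (1/(1.0·√(2π)))·exp(−(0.6−3.5)²/(2·1.0²)) = 0.398942·exp(-4.20500) = 0.00595253
  p_IV = (1/(1.0·√(2π)))·exp(−(0.6−8.9)²/(2·1.0²)) = 0.398942·exp(-34.44500) = 4.38164e-16
Unnormalised posteriors:
  π_I·p_I = 0.33 × 0.391043 = 0.129044
  π_II·p_II = 0.31 × 0.0104209 = 0.00323049
  π_III·p_III = 0.22 × 0.00595253 = 0.00130956
  π_IV·p_IV = 0.14 × 4.38164e-16 = 6.1343e-17
Normaliser: 0.129044 + 0.00323049 + 0.00130956 + 6.1343e-17 = 0.133584
Responsibility of Cluster II: 0.00323049 / 0.133584 ≈ 0.024

0.024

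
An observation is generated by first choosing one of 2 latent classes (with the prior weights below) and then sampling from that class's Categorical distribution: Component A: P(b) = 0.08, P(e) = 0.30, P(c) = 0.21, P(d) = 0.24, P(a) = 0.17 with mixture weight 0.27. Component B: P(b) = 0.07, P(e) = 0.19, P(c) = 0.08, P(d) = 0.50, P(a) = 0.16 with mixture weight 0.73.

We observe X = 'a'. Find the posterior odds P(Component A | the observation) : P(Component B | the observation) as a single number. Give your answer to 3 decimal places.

The posterior odds equal the prior odds times the likelihood ratio: (P(Z=i)/P(Z=j))·(f_i(x)/f_j(x)).
Component likelihoods at x = 'a':
  L_A = 0.17
  L_B = 0.16
Odds = (0.27/0.73) × (0.17/0.16) = 0.369863 × 1.0625 ≈ 0.393

0.393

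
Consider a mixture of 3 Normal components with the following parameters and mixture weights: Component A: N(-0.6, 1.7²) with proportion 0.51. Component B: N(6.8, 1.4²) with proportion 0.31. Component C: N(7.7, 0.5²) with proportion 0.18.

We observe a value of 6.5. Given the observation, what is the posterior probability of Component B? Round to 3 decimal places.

0.914

P(component k | x) = π_k·f_k(x) / marginal(x), where marginal(x) = Σ_j π_j·f_j(x).
Evaluate each component's likelihood at the observed value:
  L_A = (1/(1.7·√(2π)))·exp(−(6.5−-0.6)²/(2·1.7²)) = 0.234672·exp(-8.72145) = 3.82633e-05
  L_B = (1/(1.4·√(2π)))·exp(−(6.5−6.8)²/(2·1.4²)) = 0.284959·exp(-0.02296) = 0.278491
  L_C = (1/(0.5·√(2π)))·exp(−(6.5−7.7)²/(2·0.5²)) = 0.797885·exp(-2.88000) = 0.0447891
Unnormalised posteriors:
  π_A·L_A = 0.51 × 3.82633e-05 = 1.95143e-05
  π_B·L_B = 0.31 × 0.278491 = 0.0863322
  π_C·L_C = 0.18 × 0.0447891 = 0.00806203
Sum: 1.95143e-05 + 0.0863322 + 0.00806203 = 0.0944137
So the posterior for Component B is 0.0863322 / 0.0944137 ≈ 0.914.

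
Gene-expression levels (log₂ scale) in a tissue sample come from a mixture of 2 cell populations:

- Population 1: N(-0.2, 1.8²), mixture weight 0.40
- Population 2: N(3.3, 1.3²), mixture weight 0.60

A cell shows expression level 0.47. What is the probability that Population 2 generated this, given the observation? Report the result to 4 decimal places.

The responsibility of component k is P(Z=k) f_k(x) divided by Σ_j P(Z=j) f_j(x).
Normal densities:
  p_1 = 0.206801
  p_2 = 0.0287017
Prior × likelihood for each component:
  P(Z=1)·p_1 = 0.40 × 0.206801 = 0.0827203
  P(Z=2)·p_2 = 0.60 × 0.0287017 = 0.017221
Normaliser: 0.0827203 + 0.017221 = 0.0999413
P(Population 2 | 0.47) = 0.017221 / 0.0999413 ≈ 0.1723

0.1723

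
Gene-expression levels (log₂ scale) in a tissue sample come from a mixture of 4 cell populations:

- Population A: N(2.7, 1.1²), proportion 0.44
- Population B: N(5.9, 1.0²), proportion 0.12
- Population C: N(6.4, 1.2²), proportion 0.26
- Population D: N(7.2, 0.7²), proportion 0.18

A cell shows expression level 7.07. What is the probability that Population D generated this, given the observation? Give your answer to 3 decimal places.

By Bayes' theorem, P(k | x) = π_k f_k(x) / Σ_j π_j f_j(x).
Normal densities:
  f_A = (1/(1.1·√(2π)))·exp(−(7.07−2.7)²/(2·1.1²)) = 0.362675·exp(-7.89128) = 0.000135637
  f_B = (1/(1.0·√(2π)))·exp(−(7.07−5.9)²/(2·1.0²)) = 0.398942·exp(-0.68445) = 0.201214
  f_C = (1/(1.2·√(2π)))·exp(−(7.07−6.4)²/(2·1.2²)) = 0.332452·exp(-0.15587) = 0.28447
  f_D = (1/(0.7·√(2π)))·exp(−(7.07−7.2)²/(2·0.7²)) = 0.569918·exp(-0.01724) = 0.560174
Unnormalised posteriors:
  π_A·f_A = 0.44 × 0.000135637 = 5.96802e-05
  π_B·f_B = 0.12 × 0.201214 = 0.0241456
  π_C·f_C = 0.26 × 0.28447 = 0.0739622
  π_D·f_D = 0.18 × 0.560174 = 0.100831
Normaliser: 5.96802e-05 + 0.0241456 + 0.0739622 + 0.100831 = 0.198999
Responsibility of Population D: 0.100831 / 0.198999 ≈ 0.507

0.507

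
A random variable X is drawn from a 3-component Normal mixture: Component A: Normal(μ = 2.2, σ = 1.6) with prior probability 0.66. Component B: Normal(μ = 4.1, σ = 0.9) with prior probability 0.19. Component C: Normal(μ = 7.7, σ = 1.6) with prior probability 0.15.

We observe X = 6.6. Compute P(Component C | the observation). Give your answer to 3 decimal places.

0.842

The responsibility of component k is w_k f_k(x) divided by Σ_j w_j f_j(x).
Component likelihoods at x = 6.6:
  p_A = (1/(1.6·√(2π)))·exp(−(6.6−2.2)²/(2·1.6²)) = 0.249339·exp(-3.78125) = 0.00568348
  p_B = (1/(0.9·√(2π)))·exp(−(6.6−4.1)²/(2·0.9²)) = 0.443269·exp(-3.85802) = 0.00935726
  p_C = (1/(1.6·√(2π)))·exp(−(6.6−7.7)²/(2·1.6²)) = 0.249339·exp(-0.23633) = 0.196858
Multiply by the mixture weights:
  w_A·p_A = 0.66 × 0.00568348 = 0.00375109
  w_B·p_B = 0.19 × 0.00935726 = 0.00177788
  w_C·p_C = 0.15 × 0.196858 = 0.0295288
Sum: 0.00375109 + 0.00177788 + 0.0295288 = 0.0350577
P(Component C | 6.6) ≈ 0.842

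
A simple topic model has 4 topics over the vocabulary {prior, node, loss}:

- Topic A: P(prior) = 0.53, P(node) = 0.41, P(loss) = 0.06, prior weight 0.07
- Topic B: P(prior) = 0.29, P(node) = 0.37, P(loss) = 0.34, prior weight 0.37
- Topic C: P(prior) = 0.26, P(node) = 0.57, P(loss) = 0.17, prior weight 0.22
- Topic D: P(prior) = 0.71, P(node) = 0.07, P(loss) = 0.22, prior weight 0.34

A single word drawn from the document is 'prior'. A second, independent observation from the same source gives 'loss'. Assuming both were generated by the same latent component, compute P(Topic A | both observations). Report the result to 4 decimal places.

By Bayes' theorem, P(k | x) = π_k f_k(x) / Σ_j π_j f_j(x).
Since both observations come from the same component, the likelihood for component k is f_k(x₁)·f_k(x₂).
  f_A = [P(prior | comp) = 0.53] × [0.06] = 0.0318
  f_B = [P(prior | comp) = 0.29] × [0.34] = 0.0986
  f_C = [P(prior | comp) = 0.26] × [0.17] = 0.0442
  f_D = [P(prior | comp) = 0.71] × [0.22] = 0.1562
Prior × likelihood for each component:
  π_A·f_A = 0.07 × 0.0318 = 0.002226
  π_B·f_B = 0.37 × 0.0986 = 0.036482
  π_C·f_C = 0.22 × 0.0442 = 0.009724
  π_D·f_D = 0.34 × 0.1562 = 0.053108
Evidence: 0.002226 + 0.036482 + 0.009724 + 0.053108 = 0.10154
Responsibility of Topic A: 0.002226 / 0.10154 ≈ 0.0219

0.0219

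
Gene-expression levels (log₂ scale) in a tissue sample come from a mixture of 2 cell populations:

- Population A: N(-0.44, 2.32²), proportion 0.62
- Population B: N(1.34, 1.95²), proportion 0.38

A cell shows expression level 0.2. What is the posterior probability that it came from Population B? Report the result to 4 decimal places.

Posterior ∝ prior × likelihood, so P(k | x) ∝ π_k f_k(x); normalise over all components.
Component likelihoods at x = 0.2:
  p_A = 0.165538
  p_B = 0.172449
Unnormalised posteriors:
  π_A·p_A = 0.62 × 0.165538 = 0.102633
  π_B·p_B = 0.38 × 0.172449 = 0.0655305
Evidence: 0.102633 + 0.0655305 = 0.168164
Responsibility of Population B: 0.0655305 / 0.168164 ≈ 0.3897

0.3897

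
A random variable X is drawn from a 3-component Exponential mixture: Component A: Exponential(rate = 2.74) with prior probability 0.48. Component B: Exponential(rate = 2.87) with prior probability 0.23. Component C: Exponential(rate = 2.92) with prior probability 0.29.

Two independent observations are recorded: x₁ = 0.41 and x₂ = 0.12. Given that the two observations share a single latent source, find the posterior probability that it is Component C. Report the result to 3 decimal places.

The responsibility of component k is π_k f_k(x) divided by Σ_j π_j f_j(x).
Since both observations come from the same component, the likelihood for component k is f_k(x₁)·f_k(x₂).
  f_A = [2.74·e^(−2.74·0.41) = 2.74·e^(−1.1234) = 0.890972] × [1.97222] = 1.75719
  f_B = [2.87·e^(−2.87·0.41) = 2.87·e^(−1.1767) = 0.884805] × [2.03381] = 1.79953
  f_C = [2.92·e^(−2.92·0.41) = 2.92·e^(−1.1972) = 0.881953] × [2.05687] = 1.81406
Unnormalised posteriors:
  π_A·f_A = 0.48 × 1.75719 = 0.843451
  π_B·f_B = 0.23 × 1.79953 = 0.413891
  π_C·f_C = 0.29 × 1.81406 = 0.526077
Normaliser: 0.843451 + 0.413891 + 0.526077 = 1.78342
P(Component C | data) = 0.526077 / 1.78342 ≈ 0.295

0.295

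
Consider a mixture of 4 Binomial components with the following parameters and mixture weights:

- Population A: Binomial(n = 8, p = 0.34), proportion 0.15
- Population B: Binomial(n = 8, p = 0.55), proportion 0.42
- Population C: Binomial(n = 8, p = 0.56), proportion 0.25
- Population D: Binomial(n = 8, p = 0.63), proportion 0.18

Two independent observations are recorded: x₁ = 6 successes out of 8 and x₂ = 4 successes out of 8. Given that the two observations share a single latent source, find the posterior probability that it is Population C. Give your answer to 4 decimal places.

The responsibility of component k is π_k f_k(x) divided by Σ_j π_j f_j(x).
Since both observations come from the same component, the likelihood for component k is f_k(x₁)·f_k(x₂).
  L_A = [C(8,6)·0.34^6·0.66^2 = 28·0.0015448·0.4356 = 0.0188417] × [0.177496] = 0.00334433
  L_B = [C(8,6)·0.55^6·0.45^2 = 28·0.0276806·0.2025 = 0.156949] × [0.262663] = 0.0412248
  L_C = [C(8,6)·0.56^6·0.44^2 = 28·0.030841·0.1936 = 0.167183] × [0.258024] = 0.0431372
  L_D = [C(8,6)·0.63^6·0.37^2 = 28·0.0625235·0.1369 = 0.239665] × [0.206665] = 0.0495304
Multiply by the mixture weights:
  π_A·L_A = 0.15 × 0.00334433 = 0.000501649
  π_B·L_B = 0.42 × 0.0412248 = 0.0173144
  π_C·L_C = 0.25 × 0.0431372 = 0.0107843
  π_D·L_D = 0.18 × 0.0495304 = 0.00891547
Evidence: 0.000501649 + 0.0173144 + 0.0107843 + 0.00891547 = 0.0375158
So the posterior for Population C is 0.0107843 / 0.0375158 ≈ 0.2875.

0.2875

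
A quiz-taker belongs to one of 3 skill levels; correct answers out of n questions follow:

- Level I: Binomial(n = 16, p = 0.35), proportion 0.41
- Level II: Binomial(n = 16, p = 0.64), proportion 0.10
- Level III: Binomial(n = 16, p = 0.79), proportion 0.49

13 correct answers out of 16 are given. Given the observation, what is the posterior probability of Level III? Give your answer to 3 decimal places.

0.937

The responsibility of component k is w_k f_k(x) divided by Σ_j w_j f_j(x).
Binomial probabilities:
  f_I = 0.000181892
  f_II = 0.0789651
  f_III = 0.242102
Prior × likelihood for each component:
  w_I·f_I = 0.41 × 0.000181892 = 7.45756e-05
  w_II·f_II = 0.10 × 0.0789651 = 0.00789651
  w_III·f_III = 0.49 × 0.242102 = 0.11863
Denominator: 7.45756e-05 + 0.00789651 + 0.11863 = 0.126601
P(Level III | data) = 0.11863 / 0.126601 ≈ 0.937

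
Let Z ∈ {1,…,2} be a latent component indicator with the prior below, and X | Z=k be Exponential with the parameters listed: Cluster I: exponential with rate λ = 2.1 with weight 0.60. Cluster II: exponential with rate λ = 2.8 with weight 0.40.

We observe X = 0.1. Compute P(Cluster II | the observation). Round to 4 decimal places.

Apply Bayes' rule: the posterior for each component is proportional to its prior times its likelihood at x.
Exponential densities:
  f_I = 2.1·e^(−2.1·0.1) = 2.1·e^(−0.2100) = 1.70223
  f_II = 2.8·e^(−2.8·0.1) = 2.8·e^(−0.2800) = 2.11619
Multiply by the mixture weights:
  w_I·f_I = 0.60 × 1.70223 = 1.02134
  w_II·f_II = 0.40 × 2.11619 = 0.846478
Sum: 1.02134 + 0.846478 = 1.86781
So the posterior for Cluster II is 0.846478 / 1.86781 ≈ 0.4532.

0.4532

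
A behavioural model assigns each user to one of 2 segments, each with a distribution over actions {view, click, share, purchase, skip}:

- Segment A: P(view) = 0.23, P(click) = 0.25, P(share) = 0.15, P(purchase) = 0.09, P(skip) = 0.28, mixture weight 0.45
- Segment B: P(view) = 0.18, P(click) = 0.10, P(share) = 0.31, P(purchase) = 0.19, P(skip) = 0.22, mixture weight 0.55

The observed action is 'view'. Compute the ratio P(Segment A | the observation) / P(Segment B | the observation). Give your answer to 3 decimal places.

1.045

Since P(k|x) ∝ w_k f_k(x), the posterior odds are w_i f_i(x) / (w_j f_j(x)).
Evaluate each component's likelihood at the observed value:
  f_A = 0.23
  f_B = 0.18
Odds = (0.45/0.55) × (0.23/0.18) = 0.818182 × 1.27778 ≈ 1.045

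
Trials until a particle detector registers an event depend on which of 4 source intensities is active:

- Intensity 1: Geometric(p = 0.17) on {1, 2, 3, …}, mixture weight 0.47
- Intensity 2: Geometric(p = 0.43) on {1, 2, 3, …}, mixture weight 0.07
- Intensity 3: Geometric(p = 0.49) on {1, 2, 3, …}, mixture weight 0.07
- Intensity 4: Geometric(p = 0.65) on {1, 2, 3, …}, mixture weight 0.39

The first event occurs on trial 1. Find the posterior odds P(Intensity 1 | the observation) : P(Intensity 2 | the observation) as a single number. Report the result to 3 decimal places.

2.654

Posterior odds = (π_i f_i(x)) / (π_j f_j(x)); the normalising sum cancels.
Component likelihoods at x = 1:
  p_1 = 0.17·(1−0.17)^0 = 0.17·1 = 0.17
  p_2 = 0.43·(1−0.43)^0 = 0.43·1 = 0.43
  p_3 = 0.49·(1−0.49)^0 = 0.49·1 = 0.49
  p_4 = 0.65·(1−0.65)^0 = 0.65·1 = 0.65
Odds = (0.47/0.07) × (0.17/0.43) = 6.71429 × 0.395349 ≈ 2.654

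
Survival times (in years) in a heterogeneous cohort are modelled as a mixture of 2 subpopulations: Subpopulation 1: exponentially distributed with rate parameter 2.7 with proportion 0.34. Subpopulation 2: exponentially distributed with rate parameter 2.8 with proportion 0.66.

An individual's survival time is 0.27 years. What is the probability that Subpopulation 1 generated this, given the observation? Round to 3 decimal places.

0.338

P(component k | x) = π_k·f_k(x) / marginal(x), where marginal(x) = Σ_j π_j·f_j(x).
Exponential densities:
  p_1 = 2.7·e^(−2.7·0.27) = 2.7·e^(−0.7290) = 1.30246
  p_2 = 2.8·e^(−2.8·0.27) = 2.8·e^(−0.7560) = 1.31471
Prior × likelihood for each component:
  π_1·p_1 = 0.34 × 1.30246 = 0.442835
  π_2·p_2 = 0.66 × 1.31471 = 0.867711
Marginal: 0.442835 + 0.867711 = 1.31055
Responsibility of Subpopulation 1: 0.442835 / 1.31055 ≈ 0.338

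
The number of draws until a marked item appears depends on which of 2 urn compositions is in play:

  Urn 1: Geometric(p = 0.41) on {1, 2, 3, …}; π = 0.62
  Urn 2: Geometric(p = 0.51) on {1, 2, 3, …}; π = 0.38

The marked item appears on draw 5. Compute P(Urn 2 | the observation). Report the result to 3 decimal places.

0.266

Posterior ∝ prior × likelihood, so P(k | x) ∝ P(Z=k) f_k(x); normalise over all components.
Geometric probabilities:
  L_1 = 0.41·(1−0.41)^4 = 0.41·0.121174 = 0.0496812
  L_2 = 0.51·(1−0.51)^4 = 0.51·0.057648 = 0.0294005
Prior × likelihood for each component:
  P(Z=1)·L_1 = 0.62 × 0.0496812 = 0.0308023
  P(Z=2)·L_2 = 0.38 × 0.0294005 = 0.0111722
Normaliser: 0.0308023 + 0.0111722 = 0.0419745
Responsibility of Urn 2: 0.0111722 / 0.0419745 ≈ 0.266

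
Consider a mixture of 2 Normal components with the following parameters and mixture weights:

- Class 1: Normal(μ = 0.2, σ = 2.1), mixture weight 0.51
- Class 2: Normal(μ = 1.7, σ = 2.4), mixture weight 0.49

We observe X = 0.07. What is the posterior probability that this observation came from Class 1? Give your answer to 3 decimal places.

The responsibility of component k is π_k f_k(x) divided by Σ_j π_j f_j(x).
Component likelihoods at x = 0.07:
  p_1 = 0.189609
  p_2 = 0.131988
Prior × likelihood for each component:
  π_1·p_1 = 0.51 × 0.189609 = 0.0967005
  π_2·p_2 = 0.49 × 0.131988 = 0.0646743
Evidence: 0.0967005 + 0.0646743 = 0.161375
P(Class 1 | x) = 0.0967005 / 0.161375 ≈ 0.599

0.599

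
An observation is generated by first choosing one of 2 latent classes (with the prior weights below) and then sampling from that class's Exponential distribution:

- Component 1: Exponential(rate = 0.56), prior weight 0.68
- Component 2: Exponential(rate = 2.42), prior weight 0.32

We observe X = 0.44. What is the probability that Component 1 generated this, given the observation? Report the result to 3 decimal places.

0.527

Posterior ∝ prior × likelihood, so P(k | x) ∝ w_k f_k(x); normalise over all components.
Component likelihoods at x = 0.44:
  p_1 = 0.56·e^(−0.56·0.44) = 0.56·e^(−0.2464) = 0.437701
  p_2 = 2.42·e^(−2.42·0.44) = 2.42·e^(−1.0648) = 0.834408
Unnormalised posteriors:
  w_1·p_1 = 0.68 × 0.437701 = 0.297637
  w_2·p_2 = 0.32 × 0.834408 = 0.267011
Marginal: 0.297637 + 0.267011 = 0.564648
So the posterior for Component 1 is 0.297637 / 0.564648 ≈ 0.527.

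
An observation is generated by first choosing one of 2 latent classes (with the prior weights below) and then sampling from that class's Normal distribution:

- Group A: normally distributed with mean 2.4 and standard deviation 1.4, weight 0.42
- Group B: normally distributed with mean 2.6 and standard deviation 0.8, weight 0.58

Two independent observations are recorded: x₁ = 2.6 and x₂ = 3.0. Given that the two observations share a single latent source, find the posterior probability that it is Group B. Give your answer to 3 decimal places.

Apply Bayes' rule: the posterior for each component is proportional to its prior times its likelihood at x.
Since both observations come from the same component, the likelihood for component k is f_k(x₁)·f_k(x₂).
  L_A = [0.282066] × [0.259955] = 0.0733244
  L_B = [0.498678] × [0.440082] = 0.219459
Multiply by the mixture weights:
  w_A·L_A = 0.42 × 0.0733244 = 0.0307962
  w_B·L_B = 0.58 × 0.219459 = 0.127286
Sum: 0.0307962 + 0.127286 = 0.158082
So the posterior for Group B is 0.127286 / 0.158082 ≈ 0.805.

0.805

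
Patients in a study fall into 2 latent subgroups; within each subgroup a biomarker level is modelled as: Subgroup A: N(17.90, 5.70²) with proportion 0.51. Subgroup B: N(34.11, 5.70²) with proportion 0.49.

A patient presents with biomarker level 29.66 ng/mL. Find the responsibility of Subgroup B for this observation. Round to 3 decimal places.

0.856

By Bayes' theorem, P(k | x) = π_k f_k(x) / Σ_j π_j f_j(x).
Evaluate each component's likelihood at the observed value:
  L_A = 0.00833147
  L_B = 0.0516042
Weight by the priors:
  π_A·L_A = 0.51 × 0.00833147 = 0.00424905
  π_B·L_B = 0.49 × 0.0516042 = 0.0252861
Denominator: 0.00424905 + 0.0252861 = 0.0295351
So the posterior for Subgroup B is 0.0252861 / 0.0295351 ≈ 0.856.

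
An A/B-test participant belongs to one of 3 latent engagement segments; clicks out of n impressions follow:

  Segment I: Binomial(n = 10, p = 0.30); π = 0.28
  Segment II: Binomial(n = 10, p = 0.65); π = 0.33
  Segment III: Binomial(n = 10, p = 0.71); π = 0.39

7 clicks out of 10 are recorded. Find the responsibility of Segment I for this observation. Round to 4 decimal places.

Apply Bayes' rule: the posterior for each component is proportional to its prior times its likelihood at x.
Evaluate each component's likelihood at the observed value:
  L_I = 0.00900169
  L_II = 0.25222
  L_III = 0.266185
Unnormalised posteriors:
  π_I·L_I = 0.28 × 0.00900169 = 0.00252047
  π_II·L_II = 0.33 × 0.25222 = 0.0832325
  π_III·L_III = 0.39 × 0.266185 = 0.103812
Evidence: 0.00252047 + 0.0832325 + 0.103812 = 0.189565
P(Segment I | the observation) = 0.00252047 / 0.189565 ≈ 0.0133

0.0133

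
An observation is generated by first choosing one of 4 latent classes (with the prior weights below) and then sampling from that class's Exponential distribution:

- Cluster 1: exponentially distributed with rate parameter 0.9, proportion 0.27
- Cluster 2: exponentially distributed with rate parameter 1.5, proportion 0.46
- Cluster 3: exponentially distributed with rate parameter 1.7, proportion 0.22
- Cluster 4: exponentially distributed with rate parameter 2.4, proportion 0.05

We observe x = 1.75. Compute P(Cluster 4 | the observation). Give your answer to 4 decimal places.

Posterior ∝ prior × likelihood, so P(k | x) ∝ π_k f_k(x); normalise over all components.
Evaluate each component's likelihood at the observed value:
  f_1 = 0.186307
  f_2 = 0.10866
  f_3 = 0.0867806
  f_4 = 0.0359894
Weight by the priors:
  π_1·f_1 = 0.27 × 0.186307 = 0.0503028
  π_2·f_2 = 0.46 × 0.10866 = 0.0499834
  π_3·f_3 = 0.22 × 0.0867806 = 0.0190917
  π_4·f_4 = 0.05 × 0.0359894 = 0.00179947
Marginal: 0.0503028 + 0.0499834 + 0.0190917 + 0.00179947 = 0.121177
So the posterior for Cluster 4 is 0.00179947 / 0.121177 ≈ 0.0148.

0.0148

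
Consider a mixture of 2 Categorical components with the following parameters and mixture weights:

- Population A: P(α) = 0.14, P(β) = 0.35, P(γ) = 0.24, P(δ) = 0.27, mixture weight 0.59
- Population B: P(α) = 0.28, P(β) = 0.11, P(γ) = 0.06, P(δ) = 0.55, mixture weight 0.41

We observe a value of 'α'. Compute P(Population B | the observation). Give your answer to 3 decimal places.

The responsibility of component k is π_k f_k(x) divided by Σ_j π_j f_j(x).
Evaluate each component's likelihood at the observed value:
  L_A = P(α | comp) = 0.14
  L_B = P(α | comp) = 0.28
Prior × likelihood for each component:
  π_A·L_A = 0.59 × 0.14 = 0.0826
  π_B·L_B = 0.41 × 0.28 = 0.1148
Evidence: 0.0826 + 0.1148 = 0.1974
P(Population B | x) ≈ 0.582

0.582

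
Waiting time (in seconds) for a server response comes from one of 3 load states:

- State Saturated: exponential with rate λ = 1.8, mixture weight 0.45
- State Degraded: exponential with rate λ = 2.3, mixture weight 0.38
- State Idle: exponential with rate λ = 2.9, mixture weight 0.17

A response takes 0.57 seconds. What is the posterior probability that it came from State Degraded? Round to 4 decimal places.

0.3798

By Bayes' theorem, P(k | x) = π_k f_k(x) / Σ_j π_j f_j(x).
Component likelihoods at x = 0.57 seconds:
  f_Saturated = 1.8·e^(−1.8·0.57) = 1.8·e^(−1.0260) = 0.645188
  f_Degraded = 2.3·e^(−2.3·0.57) = 2.3·e^(−1.3110) = 0.619966
  f_Idle = 2.9·e^(−2.9·0.57) = 2.9·e^(−1.6530) = 0.555276
Weight by the priors:
  π_Saturated·f_Saturated = 0.45 × 0.645188 = 0.290335
  π_Degraded·f_Degraded = 0.38 × 0.619966 = 0.235587
  π_Idle·f_Idle = 0.17 × 0.555276 = 0.094397
Marginal: 0.290335 + 0.235587 + 0.094397 = 0.620319
Responsibility of State Degraded: 0.235587 / 0.620319 ≈ 0.3798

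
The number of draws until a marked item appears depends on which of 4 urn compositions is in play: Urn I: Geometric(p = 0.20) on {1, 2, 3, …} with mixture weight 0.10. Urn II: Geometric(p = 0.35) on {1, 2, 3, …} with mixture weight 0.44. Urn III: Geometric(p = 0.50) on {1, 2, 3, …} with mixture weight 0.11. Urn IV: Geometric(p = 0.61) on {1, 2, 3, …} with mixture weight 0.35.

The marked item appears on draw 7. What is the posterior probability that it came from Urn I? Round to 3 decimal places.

0.284

Apply Bayes' rule: the posterior for each component is proportional to its prior times its likelihood at x.
Geometric probabilities:
  f_I = 0.20·(1−0.20)^6 = 0.20·0.262144 = 0.0524288
  f_II = 0.35·(1−0.35)^6 = 0.35·0.0754189 = 0.0263966
  f_III = 0.50·(1−0.50)^6 = 0.50·0.015625 = 0.0078125
  f_IV = 0.61·(1−0.61)^6 = 0.61·0.00351874 = 0.00214643
Weight by the priors:
  P(Z=I)·f_I = 0.10 × 0.0524288 = 0.00524288
  P(Z=II)·f_II = 0.44 × 0.0263966 = 0.0116145
  P(Z=III)·f_III = 0.11 × 0.0078125 = 0.000859375
  P(Z=IV)·f_IV = 0.35 × 0.00214643 = 0.000751252
Sum: 0.00524288 + 0.0116145 + 0.000859375 + 0.000751252 = 0.018468
Responsibility of Urn I: 0.00524288 / 0.018468 ≈ 0.284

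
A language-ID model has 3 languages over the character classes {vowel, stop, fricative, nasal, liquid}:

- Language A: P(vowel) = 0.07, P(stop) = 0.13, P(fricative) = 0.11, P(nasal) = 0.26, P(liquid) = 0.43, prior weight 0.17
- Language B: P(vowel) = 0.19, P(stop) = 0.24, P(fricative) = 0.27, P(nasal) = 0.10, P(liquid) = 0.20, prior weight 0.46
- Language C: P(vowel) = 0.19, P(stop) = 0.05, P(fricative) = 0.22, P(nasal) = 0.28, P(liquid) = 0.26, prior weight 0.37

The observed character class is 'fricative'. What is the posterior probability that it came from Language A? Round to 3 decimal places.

P(component k | x) = π_k·f_k(x) / marginal(x), where marginal(x) = Σ_j π_j·f_j(x).
Component likelihoods at x = 'fricative':
  L_A = 0.11
  L_B = 0.27
  L_C = 0.22
Weight by the priors:
  π_A·L_A = 0.17 × 0.11 = 0.0187
  π_B·L_B = 0.46 × 0.27 = 0.1242
  π_C·L_C = 0.37 × 0.22 = 0.0814
Marginal: 0.0187 + 0.1242 + 0.0814 = 0.2243
P(Language A | 'fricative') = 0.0187 / 0.2243 ≈ 0.083

0.083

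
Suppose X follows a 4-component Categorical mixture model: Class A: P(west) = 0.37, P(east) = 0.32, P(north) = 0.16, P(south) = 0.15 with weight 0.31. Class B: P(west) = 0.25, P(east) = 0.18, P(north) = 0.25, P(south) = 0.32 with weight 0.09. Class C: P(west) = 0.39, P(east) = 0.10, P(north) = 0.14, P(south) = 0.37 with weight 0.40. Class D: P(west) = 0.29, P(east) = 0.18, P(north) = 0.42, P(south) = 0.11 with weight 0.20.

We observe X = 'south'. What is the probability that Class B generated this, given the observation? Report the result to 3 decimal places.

0.117

P(component k | x) = π_k·f_k(x) / marginal(x), where marginal(x) = Σ_j π_j·f_j(x).
Evaluate each component's likelihood at the observed value:
  p_A = 0.15
  p_B = 0.32
  p_C = 0.37
  p_D = 0.11
Multiply by the mixture weights:
  π_A·p_A = 0.31 × 0.15 = 0.0465
  π_B·p_B = 0.09 × 0.32 = 0.0288
  π_C·p_C = 0.40 × 0.37 = 0.148
  π_D·p_D = 0.20 × 0.11 = 0.022
Denominator: 0.0465 + 0.0288 + 0.148 + 0.022 = 0.2453
P(Class B | the observation) ≈ 0.117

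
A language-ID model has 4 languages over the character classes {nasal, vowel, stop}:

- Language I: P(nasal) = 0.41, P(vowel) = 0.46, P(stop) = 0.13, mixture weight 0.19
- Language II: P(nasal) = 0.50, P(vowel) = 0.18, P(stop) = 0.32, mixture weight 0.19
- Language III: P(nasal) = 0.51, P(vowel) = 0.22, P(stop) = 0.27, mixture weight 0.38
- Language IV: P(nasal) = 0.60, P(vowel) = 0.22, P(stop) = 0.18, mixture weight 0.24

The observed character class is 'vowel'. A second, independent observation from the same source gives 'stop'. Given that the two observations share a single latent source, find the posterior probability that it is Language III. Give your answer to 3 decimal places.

Posterior ∝ prior × likelihood, so P(k | x) ∝ π_k f_k(x); normalise over all components.
Since both observations come from the same component, the likelihood for component k is f_k(x₁)·f_k(x₂).
  L_I = [P(vowel | comp) = 0.46] × [0.13] = 0.0598
  L_II = [P(vowel | comp) = 0.18] × [0.32] = 0.0576
  L_III = [P(vowel | comp) = 0.22] × [0.27] = 0.0594
  L_IV = [P(vowel | comp) = 0.22] × [0.18] = 0.0396
Unnormalised posteriors:
  π_I·L_I = 0.19 × 0.0598 = 0.011362
  π_II·L_II = 0.19 × 0.0576 = 0.010944
  π_III·L_III = 0.38 × 0.0594 = 0.022572
  π_IV·L_IV = 0.24 × 0.0396 = 0.009504
Evidence: 0.011362 + 0.010944 + 0.022572 + 0.009504 = 0.054382
P(Language III | x₁, x₂) ≈ 0.415

0.415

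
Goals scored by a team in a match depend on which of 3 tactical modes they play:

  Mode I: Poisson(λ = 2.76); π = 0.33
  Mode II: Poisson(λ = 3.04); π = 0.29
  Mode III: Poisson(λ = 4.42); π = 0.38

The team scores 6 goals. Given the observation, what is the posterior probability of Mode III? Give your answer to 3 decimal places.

0.628

Posterior ∝ prior × likelihood, so P(k | x) ∝ w_k f_k(x); normalise over all components.
Poisson probabilities:
  L_I = e^(−2.76)·2.76^6/6! = 0.038857
  L_II = e^(−3.04)·3.04^6/6! = 0.0524389
  L_III = e^(−4.42)·4.42^6/6! = 0.124629
Unnormalised posteriors:
  w_I·L_I = 0.33 × 0.038857 = 0.0128228
  w_II·L_II = 0.29 × 0.0524389 = 0.0152073
  w_III·L_III = 0.38 × 0.124629 = 0.0473591
Sum: 0.0128228 + 0.0152073 + 0.0473591 = 0.0753892
P(Mode III | data) = 0.0473591 / 0.0753892 ≈ 0.628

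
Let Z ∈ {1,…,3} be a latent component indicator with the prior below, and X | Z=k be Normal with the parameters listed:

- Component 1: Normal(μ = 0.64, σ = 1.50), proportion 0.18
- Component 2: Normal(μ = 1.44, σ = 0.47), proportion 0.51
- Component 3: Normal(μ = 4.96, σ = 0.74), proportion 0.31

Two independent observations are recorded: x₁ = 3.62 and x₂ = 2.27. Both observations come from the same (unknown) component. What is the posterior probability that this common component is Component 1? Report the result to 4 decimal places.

0.9749

P(component k | x) = P(Z=k)·f_k(x) / marginal(x), where marginal(x) = Σ_j P(Z=j)·f_j(x).
Since both observations come from the same component, the likelihood for component k is f_k(x₁)·f_k(x₂).
  f_1 = [(1/(1.50·√(2π)))·exp(−(3.62−0.64)²/(2·1.50²)) = 0.265962·exp(-1.97342) = 0.0369634] × [0.147367] = 0.00544721
  f_2 = [(1/(0.47·√(2π)))·exp(−(3.62−1.44)²/(2·0.47²)) = 0.848813·exp(-10.75690) = 1.80779e-05] × [0.178491] = 3.22674e-06
  f_3 = [(1/(0.74·√(2π)))·exp(−(3.62−4.96)²/(2·0.74²)) = 0.539111·exp(-1.63952) = 0.104627] × [0.000728198] = 7.61894e-05
Multiply by the mixture weights:
  P(Z=1)·f_1 = 0.18 × 0.00544721 = 0.000980498
  P(Z=2)·f_2 = 0.51 × 3.22674e-06 = 1.64564e-06
  P(Z=3)·f_3 = 0.31 × 7.61894e-05 = 2.36187e-05
Denominator: 0.000980498 + 1.64564e-06 + 2.36187e-05 = 0.00100576
Responsibility of Component 1: 0.000980498 / 0.00100576 ≈ 0.9749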